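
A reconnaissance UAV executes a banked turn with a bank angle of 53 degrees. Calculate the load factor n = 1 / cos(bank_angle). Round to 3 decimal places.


Step 1: Convert 53 degrees to radians = 0.925025
Step 2: cos(53 deg) = 0.601815
Step 3: n = 1 / 0.601815 = 1.662

1.662


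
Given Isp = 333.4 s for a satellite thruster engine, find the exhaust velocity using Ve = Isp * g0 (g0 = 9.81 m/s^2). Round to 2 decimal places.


Step 1: Ve = Isp * g0 = 333.4 * 9.81
Step 2: Ve = 3270.65 m/s

3270.65


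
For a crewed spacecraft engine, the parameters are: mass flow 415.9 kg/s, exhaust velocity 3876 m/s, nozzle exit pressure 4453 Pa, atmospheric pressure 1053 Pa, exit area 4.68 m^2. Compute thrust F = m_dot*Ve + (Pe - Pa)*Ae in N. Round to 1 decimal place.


Step 1: Momentum thrust = m_dot * Ve = 415.9 * 3876 = 1612028.4 N
Step 2: Pressure thrust = (Pe - Pa) * Ae = (4453 - 1053) * 4.68 = 15912.00 N
Step 3: Total thrust F = 1612028.4 + 15912.00 = 1627940.4 N

1627940.4


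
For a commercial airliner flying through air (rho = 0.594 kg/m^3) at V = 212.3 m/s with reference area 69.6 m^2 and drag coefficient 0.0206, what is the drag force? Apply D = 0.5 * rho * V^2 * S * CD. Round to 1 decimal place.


Step 1: Dynamic pressure q = 0.5 * 0.594 * 212.3^2 = 13386.1731 Pa
Step 2: Drag D = q * S * CD = 13386.1731 * 69.6 * 0.0206
Step 3: D = 19192.6 N

19192.6


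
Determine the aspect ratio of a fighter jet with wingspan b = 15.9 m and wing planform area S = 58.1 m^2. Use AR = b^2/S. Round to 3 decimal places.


Step 1: b^2 = 15.9^2 = 252.81
Step 2: AR = 252.81 / 58.1 = 4.351

4.351


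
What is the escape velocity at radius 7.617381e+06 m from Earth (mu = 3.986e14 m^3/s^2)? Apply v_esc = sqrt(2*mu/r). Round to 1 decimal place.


Step 1: 2*mu/r = 2 * 3.986e14 / 7.617381e+06 = 104655392.7131
Step 2: v_esc = sqrt(104655392.7131) = 10230.1 m/s

10230.1


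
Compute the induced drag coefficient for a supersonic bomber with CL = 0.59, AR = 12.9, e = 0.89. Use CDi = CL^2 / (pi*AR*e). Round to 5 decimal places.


Step 1: CL^2 = 0.59^2 = 0.3481
Step 2: pi * AR * e = 3.14159 * 12.9 * 0.89 = 36.068625
Step 3: CDi = 0.3481 / 36.068625 = 0.00965

0.00965


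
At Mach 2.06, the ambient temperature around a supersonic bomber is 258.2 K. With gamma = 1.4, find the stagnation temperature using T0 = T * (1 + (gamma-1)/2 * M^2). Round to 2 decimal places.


Step 1: (gamma-1)/2 = 0.2
Step 2: M^2 = 4.2436
Step 3: 1 + 0.2 * 4.2436 = 1.84872
Step 4: T0 = 258.2 * 1.84872 = 477.34 K

477.34


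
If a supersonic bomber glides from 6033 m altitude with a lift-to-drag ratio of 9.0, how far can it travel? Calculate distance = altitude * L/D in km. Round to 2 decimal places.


Step 1: Glide distance = altitude * L/D = 6033 * 9.0 = 54297.0 m
Step 2: Convert to km: 54297.0 / 1000 = 54.30 km

54.30


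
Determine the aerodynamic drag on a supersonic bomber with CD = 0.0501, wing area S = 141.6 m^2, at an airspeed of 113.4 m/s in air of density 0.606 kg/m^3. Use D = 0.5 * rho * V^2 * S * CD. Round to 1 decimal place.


Step 1: Dynamic pressure q = 0.5 * 0.606 * 113.4^2 = 3896.4467 Pa
Step 2: Drag D = q * S * CD = 3896.4467 * 141.6 * 0.0501
Step 3: D = 27642.0 N

27642.0


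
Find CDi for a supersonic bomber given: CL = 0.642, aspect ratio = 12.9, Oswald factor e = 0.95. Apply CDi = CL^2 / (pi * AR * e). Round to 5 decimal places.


Step 1: CL^2 = 0.642^2 = 0.412164
Step 2: pi * AR * e = 3.14159 * 12.9 * 0.95 = 38.500218
Step 3: CDi = 0.412164 / 38.500218 = 0.01071

0.01071


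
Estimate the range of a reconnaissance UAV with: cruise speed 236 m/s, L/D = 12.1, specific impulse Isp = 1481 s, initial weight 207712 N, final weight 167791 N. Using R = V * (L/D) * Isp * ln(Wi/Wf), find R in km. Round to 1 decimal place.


Step 1: Coefficient = V * (L/D) * Isp = 236 * 12.1 * 1481 = 4229143.6 m
Step 2: Wi/Wf = 207712 / 167791 = 1.237921
Step 3: ln(1.237921) = 0.213433
Step 4: R = 4229143.6 * 0.213433 = 902640.3 m = 902.6 km

902.6


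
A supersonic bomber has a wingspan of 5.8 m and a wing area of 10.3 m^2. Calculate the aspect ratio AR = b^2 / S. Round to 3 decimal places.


Step 1: b^2 = 5.8^2 = 33.64
Step 2: AR = 33.64 / 10.3 = 3.266

3.266


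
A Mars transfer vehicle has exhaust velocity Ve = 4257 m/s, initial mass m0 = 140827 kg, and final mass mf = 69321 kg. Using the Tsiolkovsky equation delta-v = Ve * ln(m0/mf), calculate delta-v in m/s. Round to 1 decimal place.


Step 1: Mass ratio m0/mf = 140827 / 69321 = 2.03152
Step 2: ln(2.03152) = 0.708784
Step 3: delta-v = 4257 * 0.708784 = 3017.3 m/s

3017.3


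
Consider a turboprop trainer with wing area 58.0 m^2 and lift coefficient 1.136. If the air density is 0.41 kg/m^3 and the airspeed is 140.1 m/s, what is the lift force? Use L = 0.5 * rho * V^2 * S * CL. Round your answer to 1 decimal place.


Step 1: Calculate dynamic pressure q = 0.5 * 0.41 * 140.1^2 = 0.5 * 0.41 * 19628.01 = 4023.742 Pa
Step 2: Multiply by wing area and lift coefficient: L = 4023.742 * 58.0 * 1.136
Step 3: L = 233377.0389 * 1.136 = 265116.3 N

265116.3


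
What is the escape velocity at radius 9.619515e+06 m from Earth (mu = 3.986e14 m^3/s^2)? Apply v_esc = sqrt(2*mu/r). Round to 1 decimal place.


Step 1: 2*mu/r = 2 * 3.986e14 / 9.619515e+06 = 82873200.9878
Step 2: v_esc = sqrt(82873200.9878) = 9103.5 m/s

9103.5


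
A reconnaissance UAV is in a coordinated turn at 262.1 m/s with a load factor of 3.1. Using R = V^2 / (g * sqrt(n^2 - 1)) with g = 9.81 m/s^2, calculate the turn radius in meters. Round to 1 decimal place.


Step 1: V^2 = 262.1^2 = 68696.41
Step 2: n^2 - 1 = 3.1^2 - 1 = 8.61
Step 3: sqrt(8.61) = 2.93428
Step 4: R = 68696.41 / (9.81 * 2.93428) = 2386.5 m

2386.5


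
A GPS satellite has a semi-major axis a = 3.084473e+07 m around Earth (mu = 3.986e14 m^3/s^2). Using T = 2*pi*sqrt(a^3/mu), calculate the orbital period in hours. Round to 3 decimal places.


Step 1: a^3 / mu = 2.934559e+22 / 3.986e14 = 7.362166e+07
Step 2: sqrt(7.362166e+07) = 8580.3067 s
Step 3: T = 2*pi * 8580.3067 = 53911.66 s
Step 4: T in hours = 53911.66 / 3600 = 14.975 hours

14.975


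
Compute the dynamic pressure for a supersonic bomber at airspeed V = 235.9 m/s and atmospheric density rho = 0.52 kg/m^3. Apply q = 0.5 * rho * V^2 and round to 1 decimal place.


Step 1: V^2 = 235.9^2 = 55648.81
Step 2: q = 0.5 * 0.52 * 55648.81
Step 3: q = 14468.7 Pa

14468.7


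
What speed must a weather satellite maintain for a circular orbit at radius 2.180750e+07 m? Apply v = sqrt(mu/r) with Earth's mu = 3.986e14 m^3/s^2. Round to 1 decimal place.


Step 1: mu / r = 3.986e14 / 2.180750e+07 = 18278115.3273
Step 2: v = sqrt(18278115.3273) = 4275.3 m/s

4275.3


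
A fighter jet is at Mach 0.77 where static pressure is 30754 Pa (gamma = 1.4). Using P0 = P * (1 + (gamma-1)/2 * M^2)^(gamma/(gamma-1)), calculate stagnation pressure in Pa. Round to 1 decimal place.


Step 1: (gamma-1)/2 * M^2 = 0.2 * 0.5929 = 0.11858
Step 2: 1 + 0.11858 = 1.11858
Step 3: Exponent gamma/(gamma-1) = 3.5
Step 4: P0 = 30754 * 1.11858^3.5 = 45523.6 Pa

45523.6


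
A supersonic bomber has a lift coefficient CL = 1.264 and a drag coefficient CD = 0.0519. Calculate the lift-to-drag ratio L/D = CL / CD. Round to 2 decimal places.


Step 1: L/D = CL / CD = 1.264 / 0.0519
Step 2: L/D = 24.35

24.35


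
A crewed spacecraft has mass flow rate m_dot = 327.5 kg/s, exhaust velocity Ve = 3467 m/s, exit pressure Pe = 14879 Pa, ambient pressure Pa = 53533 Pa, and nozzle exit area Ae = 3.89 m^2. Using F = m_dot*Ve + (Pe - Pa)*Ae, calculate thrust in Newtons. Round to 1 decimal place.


Step 1: Momentum thrust = m_dot * Ve = 327.5 * 3467 = 1135442.5 N
Step 2: Pressure thrust = (Pe - Pa) * Ae = (14879 - 53533) * 3.89 = -150364.06 N
Step 3: Total thrust F = 1135442.5 + -150364.06 = 985078.4 N

985078.4


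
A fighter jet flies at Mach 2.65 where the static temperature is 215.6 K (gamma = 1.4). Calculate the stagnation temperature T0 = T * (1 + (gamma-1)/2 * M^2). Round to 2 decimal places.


Step 1: (gamma-1)/2 = 0.2
Step 2: M^2 = 7.0225
Step 3: 1 + 0.2 * 7.0225 = 2.4045
Step 4: T0 = 215.6 * 2.4045 = 518.41 K

518.41


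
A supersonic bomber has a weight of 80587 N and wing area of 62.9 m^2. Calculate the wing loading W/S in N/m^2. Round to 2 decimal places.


Step 1: Wing loading = W / S = 80587 / 62.9
Step 2: Wing loading = 1281.19 N/m^2

1281.19


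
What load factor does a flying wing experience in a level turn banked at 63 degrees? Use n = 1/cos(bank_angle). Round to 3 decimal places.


Step 1: Convert 63 degrees to radians = 1.099557
Step 2: cos(63 deg) = 0.45399
Step 3: n = 1 / 0.45399 = 2.203

2.203


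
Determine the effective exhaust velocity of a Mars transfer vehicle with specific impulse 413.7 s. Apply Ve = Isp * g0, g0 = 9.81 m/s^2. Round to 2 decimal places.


Step 1: Ve = Isp * g0 = 413.7 * 9.81
Step 2: Ve = 4058.40 m/s

4058.40


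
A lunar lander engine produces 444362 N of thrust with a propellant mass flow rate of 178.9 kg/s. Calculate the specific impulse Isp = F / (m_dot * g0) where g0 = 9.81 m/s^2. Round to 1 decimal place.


Step 1: m_dot * g0 = 178.9 * 9.81 = 1755.01
Step 2: Isp = 444362 / 1755.01 = 253.2 s

253.2


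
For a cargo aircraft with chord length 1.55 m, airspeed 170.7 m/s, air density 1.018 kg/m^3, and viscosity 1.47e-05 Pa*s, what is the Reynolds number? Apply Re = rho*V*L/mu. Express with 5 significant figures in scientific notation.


Step 1: Numerator = rho * V * L = 1.018 * 170.7 * 1.55 = 269.34753
Step 2: Re = 269.34753 / 1.47e-05
Step 3: Re = 1.8323e+07

1.8323e+07


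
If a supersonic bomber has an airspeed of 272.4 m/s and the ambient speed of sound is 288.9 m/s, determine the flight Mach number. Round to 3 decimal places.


Step 1: M = V / a = 272.4 / 288.9
Step 2: M = 0.943

0.943


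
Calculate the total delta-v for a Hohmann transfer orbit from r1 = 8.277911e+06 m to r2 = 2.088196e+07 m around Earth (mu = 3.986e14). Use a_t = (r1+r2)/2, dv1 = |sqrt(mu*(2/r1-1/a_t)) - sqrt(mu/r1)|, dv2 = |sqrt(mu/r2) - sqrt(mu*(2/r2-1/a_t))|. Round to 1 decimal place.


Step 1: Transfer semi-major axis a_t = (8.277911e+06 + 2.088196e+07) / 2 = 1.457994e+07 m
Step 2: v1 (circular at r1) = sqrt(mu/r1) = 6939.18 m/s
Step 3: v_t1 = sqrt(mu*(2/r1 - 1/a_t)) = 8304.55 m/s
Step 4: dv1 = |8304.55 - 6939.18| = 1365.37 m/s
Step 5: v2 (circular at r2) = 4369.01 m/s, v_t2 = 3292.04 m/s
Step 6: dv2 = |4369.01 - 3292.04| = 1076.97 m/s
Step 7: Total delta-v = 1365.37 + 1076.97 = 2442.3 m/s

2442.3


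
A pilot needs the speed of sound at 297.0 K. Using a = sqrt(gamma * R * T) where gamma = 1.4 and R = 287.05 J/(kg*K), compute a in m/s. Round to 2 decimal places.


Step 1: gamma * R * T = 1.4 * 287.05 * 297.0 = 119355.39
Step 2: a = sqrt(119355.39) = 345.48 m/s

345.48


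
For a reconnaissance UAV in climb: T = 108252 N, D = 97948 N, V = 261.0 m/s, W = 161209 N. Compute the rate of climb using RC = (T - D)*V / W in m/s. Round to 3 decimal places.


Step 1: Excess thrust = T - D = 108252 - 97948 = 10304 N
Step 2: Excess power = 10304 * 261.0 = 2689344.0 W
Step 3: RC = 2689344.0 / 161209 = 16.682 m/s

16.682


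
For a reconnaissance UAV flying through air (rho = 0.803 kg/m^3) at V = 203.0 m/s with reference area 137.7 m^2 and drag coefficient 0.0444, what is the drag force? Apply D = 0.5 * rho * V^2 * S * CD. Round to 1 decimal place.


Step 1: Dynamic pressure q = 0.5 * 0.803 * 203.0^2 = 16545.4135 Pa
Step 2: Drag D = q * S * CD = 16545.4135 * 137.7 * 0.0444
Step 3: D = 101156.7 N

101156.7


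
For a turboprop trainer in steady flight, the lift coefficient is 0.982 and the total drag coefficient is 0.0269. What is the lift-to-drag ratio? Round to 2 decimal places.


Step 1: L/D = CL / CD = 0.982 / 0.0269
Step 2: L/D = 36.51

36.51


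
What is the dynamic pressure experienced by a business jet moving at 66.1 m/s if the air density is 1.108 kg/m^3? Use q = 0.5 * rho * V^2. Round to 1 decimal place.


Step 1: V^2 = 66.1^2 = 4369.21
Step 2: q = 0.5 * 1.108 * 4369.21
Step 3: q = 2420.5 Pa

2420.5


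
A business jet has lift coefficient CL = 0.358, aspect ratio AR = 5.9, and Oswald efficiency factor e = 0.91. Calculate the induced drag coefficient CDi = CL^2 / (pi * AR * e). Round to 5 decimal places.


Step 1: CL^2 = 0.358^2 = 0.128164
Step 2: pi * AR * e = 3.14159 * 5.9 * 0.91 = 16.867211
Step 3: CDi = 0.128164 / 16.867211 = 0.00760

0.00760


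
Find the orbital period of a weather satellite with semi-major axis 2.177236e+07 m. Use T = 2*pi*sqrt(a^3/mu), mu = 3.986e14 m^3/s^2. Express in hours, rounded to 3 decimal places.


Step 1: a^3 / mu = 1.032088e+22 / 3.986e14 = 2.589281e+07
Step 2: sqrt(2.589281e+07) = 5088.4981 s
Step 3: T = 2*pi * 5088.4981 = 31971.98 s
Step 4: T in hours = 31971.98 / 3600 = 8.881 hours

8.881


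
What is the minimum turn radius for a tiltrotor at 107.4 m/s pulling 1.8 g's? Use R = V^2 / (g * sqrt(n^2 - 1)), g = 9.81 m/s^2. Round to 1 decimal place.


Step 1: V^2 = 107.4^2 = 11534.76
Step 2: n^2 - 1 = 1.8^2 - 1 = 2.24
Step 3: sqrt(2.24) = 1.496663
Step 4: R = 11534.76 / (9.81 * 1.496663) = 785.6 m

785.6


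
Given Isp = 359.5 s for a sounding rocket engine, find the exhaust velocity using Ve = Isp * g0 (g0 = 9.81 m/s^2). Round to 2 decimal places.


Step 1: Ve = Isp * g0 = 359.5 * 9.81
Step 2: Ve = 3526.70 m/s

3526.70


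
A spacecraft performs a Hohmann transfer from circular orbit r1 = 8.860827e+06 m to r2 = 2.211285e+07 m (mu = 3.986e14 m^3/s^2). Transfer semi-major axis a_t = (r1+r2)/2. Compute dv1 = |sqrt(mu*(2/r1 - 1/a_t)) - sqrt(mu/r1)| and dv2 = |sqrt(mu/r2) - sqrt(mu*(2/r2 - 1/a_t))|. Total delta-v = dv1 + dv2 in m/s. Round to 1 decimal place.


Step 1: Transfer semi-major axis a_t = (8.860827e+06 + 2.211285e+07) / 2 = 1.548684e+07 m
Step 2: v1 (circular at r1) = sqrt(mu/r1) = 6707.05 m/s
Step 3: v_t1 = sqrt(mu*(2/r1 - 1/a_t)) = 8014.43 m/s
Step 4: dv1 = |8014.43 - 6707.05| = 1307.38 m/s
Step 5: v2 (circular at r2) = 4245.67 m/s, v_t2 = 3211.46 m/s
Step 6: dv2 = |4245.67 - 3211.46| = 1034.21 m/s
Step 7: Total delta-v = 1307.38 + 1034.21 = 2341.6 m/s

2341.6


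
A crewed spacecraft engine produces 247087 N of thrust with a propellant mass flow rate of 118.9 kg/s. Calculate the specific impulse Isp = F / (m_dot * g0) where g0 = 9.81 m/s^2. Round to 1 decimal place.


Step 1: m_dot * g0 = 118.9 * 9.81 = 1166.41
Step 2: Isp = 247087 / 1166.41 = 211.8 s

211.8


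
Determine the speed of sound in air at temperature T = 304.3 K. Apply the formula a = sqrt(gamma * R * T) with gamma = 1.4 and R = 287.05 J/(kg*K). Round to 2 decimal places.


Step 1: gamma * R * T = 1.4 * 287.05 * 304.3 = 122289.041
Step 2: a = sqrt(122289.041) = 349.70 m/s

349.70


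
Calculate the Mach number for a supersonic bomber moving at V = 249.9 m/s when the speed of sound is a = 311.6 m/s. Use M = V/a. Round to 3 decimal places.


Step 1: M = V / a = 249.9 / 311.6
Step 2: M = 0.802

0.802


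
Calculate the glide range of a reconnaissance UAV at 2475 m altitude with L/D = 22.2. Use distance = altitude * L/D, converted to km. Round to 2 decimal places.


Step 1: Glide distance = altitude * L/D = 2475 * 22.2 = 54945.0 m
Step 2: Convert to km: 54945.0 / 1000 = 54.95 km

54.95


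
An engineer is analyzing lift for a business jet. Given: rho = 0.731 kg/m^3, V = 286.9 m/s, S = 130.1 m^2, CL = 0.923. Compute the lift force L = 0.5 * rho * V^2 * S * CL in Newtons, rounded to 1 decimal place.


Step 1: Calculate dynamic pressure q = 0.5 * 0.731 * 286.9^2 = 0.5 * 0.731 * 82311.61 = 30084.8935 Pa
Step 2: Multiply by wing area and lift coefficient: L = 30084.8935 * 130.1 * 0.923
Step 3: L = 3914044.6385 * 0.923 = 3612663.2 N

3612663.2


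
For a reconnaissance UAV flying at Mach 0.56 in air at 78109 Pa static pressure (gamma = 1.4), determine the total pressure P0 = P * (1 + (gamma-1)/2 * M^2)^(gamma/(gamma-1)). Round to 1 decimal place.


Step 1: (gamma-1)/2 * M^2 = 0.2 * 0.3136 = 0.06272
Step 2: 1 + 0.06272 = 1.06272
Step 3: Exponent gamma/(gamma-1) = 3.5
Step 4: P0 = 78109 * 1.06272^3.5 = 96642.3 Pa

96642.3


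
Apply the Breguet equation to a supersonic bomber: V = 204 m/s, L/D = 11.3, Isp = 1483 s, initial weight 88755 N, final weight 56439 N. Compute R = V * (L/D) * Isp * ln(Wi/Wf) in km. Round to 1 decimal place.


Step 1: Coefficient = V * (L/D) * Isp = 204 * 11.3 * 1483 = 3418611.6 m
Step 2: Wi/Wf = 88755 / 56439 = 1.572583
Step 3: ln(1.572583) = 0.452719
Step 4: R = 3418611.6 * 0.452719 = 1547671.6 m = 1547.7 km

1547.7


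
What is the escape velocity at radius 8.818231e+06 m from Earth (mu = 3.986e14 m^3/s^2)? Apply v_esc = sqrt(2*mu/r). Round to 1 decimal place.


Step 1: 2*mu/r = 2 * 3.986e14 / 8.818231e+06 = 90403619.5015
Step 2: v_esc = sqrt(90403619.5015) = 9508.1 m/s

9508.1


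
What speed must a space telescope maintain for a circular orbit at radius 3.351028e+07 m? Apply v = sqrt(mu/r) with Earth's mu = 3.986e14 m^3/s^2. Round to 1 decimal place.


Step 1: mu / r = 3.986e14 / 3.351028e+07 = 11894857.3393
Step 2: v = sqrt(11894857.3393) = 3448.9 m/s

3448.9


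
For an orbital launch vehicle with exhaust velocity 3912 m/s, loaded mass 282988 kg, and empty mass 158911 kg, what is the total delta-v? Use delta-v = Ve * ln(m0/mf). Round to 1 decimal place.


Step 1: Mass ratio m0/mf = 282988 / 158911 = 1.780796
Step 2: ln(1.780796) = 0.57706
Step 3: delta-v = 3912 * 0.57706 = 2257.5 m/s

2257.5


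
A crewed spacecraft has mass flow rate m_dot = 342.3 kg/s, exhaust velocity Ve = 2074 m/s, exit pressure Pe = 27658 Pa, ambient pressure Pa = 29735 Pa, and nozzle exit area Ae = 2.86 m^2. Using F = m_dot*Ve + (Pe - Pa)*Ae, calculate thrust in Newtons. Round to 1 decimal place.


Step 1: Momentum thrust = m_dot * Ve = 342.3 * 2074 = 709930.2 N
Step 2: Pressure thrust = (Pe - Pa) * Ae = (27658 - 29735) * 2.86 = -5940.22 N
Step 3: Total thrust F = 709930.2 + -5940.22 = 703990.0 N

703990.0


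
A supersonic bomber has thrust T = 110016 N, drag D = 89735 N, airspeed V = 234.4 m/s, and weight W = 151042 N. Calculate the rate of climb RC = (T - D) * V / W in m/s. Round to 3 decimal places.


Step 1: Excess thrust = T - D = 110016 - 89735 = 20281 N
Step 2: Excess power = 20281 * 234.4 = 4753866.4 W
Step 3: RC = 4753866.4 / 151042 = 31.474 m/s

31.474


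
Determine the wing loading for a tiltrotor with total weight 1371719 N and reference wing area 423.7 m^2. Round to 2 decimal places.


Step 1: Wing loading = W / S = 1371719 / 423.7
Step 2: Wing loading = 3237.48 N/m^2

3237.48


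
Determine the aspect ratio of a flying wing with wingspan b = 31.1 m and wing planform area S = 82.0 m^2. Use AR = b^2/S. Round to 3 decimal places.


Step 1: b^2 = 31.1^2 = 967.21
Step 2: AR = 967.21 / 82.0 = 11.795

11.795


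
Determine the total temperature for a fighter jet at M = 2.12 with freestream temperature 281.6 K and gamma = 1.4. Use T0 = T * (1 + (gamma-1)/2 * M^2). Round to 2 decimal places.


Step 1: (gamma-1)/2 = 0.2
Step 2: M^2 = 4.4944
Step 3: 1 + 0.2 * 4.4944 = 1.89888
Step 4: T0 = 281.6 * 1.89888 = 534.72 K

534.72


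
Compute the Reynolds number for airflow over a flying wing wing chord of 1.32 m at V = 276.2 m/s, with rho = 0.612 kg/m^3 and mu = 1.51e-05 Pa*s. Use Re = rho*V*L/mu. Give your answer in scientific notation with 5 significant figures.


Step 1: Numerator = rho * V * L = 0.612 * 276.2 * 1.32 = 223.125408
Step 2: Re = 223.125408 / 1.51e-05
Step 3: Re = 1.4777e+07

1.4777e+07


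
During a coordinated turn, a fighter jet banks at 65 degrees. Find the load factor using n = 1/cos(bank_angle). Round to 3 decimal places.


Step 1: Convert 65 degrees to radians = 1.134464
Step 2: cos(65 deg) = 0.422618
Step 3: n = 1 / 0.422618 = 2.366

2.366


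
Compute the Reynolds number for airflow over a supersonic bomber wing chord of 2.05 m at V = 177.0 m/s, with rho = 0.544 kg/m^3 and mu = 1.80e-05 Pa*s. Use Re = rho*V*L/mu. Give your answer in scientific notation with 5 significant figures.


Step 1: Numerator = rho * V * L = 0.544 * 177.0 * 2.05 = 197.3904
Step 2: Re = 197.3904 / 1.80e-05
Step 3: Re = 1.0966e+07

1.0966e+07


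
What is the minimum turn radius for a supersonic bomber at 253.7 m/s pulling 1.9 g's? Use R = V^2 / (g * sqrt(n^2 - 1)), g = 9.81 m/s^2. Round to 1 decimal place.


Step 1: V^2 = 253.7^2 = 64363.69
Step 2: n^2 - 1 = 1.9^2 - 1 = 2.61
Step 3: sqrt(2.61) = 1.615549
Step 4: R = 64363.69 / (9.81 * 1.615549) = 4061.2 m

4061.2


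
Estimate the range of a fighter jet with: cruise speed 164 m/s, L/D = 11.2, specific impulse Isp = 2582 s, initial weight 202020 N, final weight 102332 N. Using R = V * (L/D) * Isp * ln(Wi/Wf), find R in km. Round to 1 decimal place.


Step 1: Coefficient = V * (L/D) * Isp = 164 * 11.2 * 2582 = 4742617.6 m
Step 2: Wi/Wf = 202020 / 102332 = 1.974163
Step 3: ln(1.974163) = 0.680144
Step 4: R = 4742617.6 * 0.680144 = 3225664.2 m = 3225.7 km

3225.7


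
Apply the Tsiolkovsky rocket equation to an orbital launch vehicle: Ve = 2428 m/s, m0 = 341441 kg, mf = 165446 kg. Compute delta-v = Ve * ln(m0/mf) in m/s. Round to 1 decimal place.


Step 1: Mass ratio m0/mf = 341441 / 165446 = 2.063761
Step 2: ln(2.063761) = 0.72453
Step 3: delta-v = 2428 * 0.72453 = 1759.2 m/s

1759.2


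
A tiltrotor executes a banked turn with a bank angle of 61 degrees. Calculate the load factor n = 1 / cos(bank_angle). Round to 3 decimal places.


Step 1: Convert 61 degrees to radians = 1.064651
Step 2: cos(61 deg) = 0.48481
Step 3: n = 1 / 0.48481 = 2.063

2.063


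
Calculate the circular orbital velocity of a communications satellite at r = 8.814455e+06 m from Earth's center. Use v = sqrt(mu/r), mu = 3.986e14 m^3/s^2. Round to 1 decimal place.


Step 1: mu / r = 3.986e14 / 8.814455e+06 = 45221173.629
Step 2: v = sqrt(45221173.629) = 6724.7 m/s

6724.7


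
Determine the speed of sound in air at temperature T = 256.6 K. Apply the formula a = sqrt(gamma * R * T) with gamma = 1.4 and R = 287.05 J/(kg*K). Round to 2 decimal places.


Step 1: gamma * R * T = 1.4 * 287.05 * 256.6 = 103119.842
Step 2: a = sqrt(103119.842) = 321.12 m/s

321.12


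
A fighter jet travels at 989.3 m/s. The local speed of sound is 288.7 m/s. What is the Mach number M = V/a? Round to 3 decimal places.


Step 1: M = V / a = 989.3 / 288.7
Step 2: M = 3.427

3.427


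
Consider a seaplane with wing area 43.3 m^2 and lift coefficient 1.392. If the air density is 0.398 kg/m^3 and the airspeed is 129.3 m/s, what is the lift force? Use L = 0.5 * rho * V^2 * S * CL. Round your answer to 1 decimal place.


Step 1: Calculate dynamic pressure q = 0.5 * 0.398 * 129.3^2 = 0.5 * 0.398 * 16718.49 = 3326.9795 Pa
Step 2: Multiply by wing area and lift coefficient: L = 3326.9795 * 43.3 * 1.392
Step 3: L = 144058.2128 * 1.392 = 200529.0 N

200529.0


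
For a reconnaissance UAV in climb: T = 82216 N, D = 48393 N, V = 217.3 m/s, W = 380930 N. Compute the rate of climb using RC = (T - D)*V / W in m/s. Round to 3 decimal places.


Step 1: Excess thrust = T - D = 82216 - 48393 = 33823 N
Step 2: Excess power = 33823 * 217.3 = 7349737.9 W
Step 3: RC = 7349737.9 / 380930 = 19.294 m/s

19.294


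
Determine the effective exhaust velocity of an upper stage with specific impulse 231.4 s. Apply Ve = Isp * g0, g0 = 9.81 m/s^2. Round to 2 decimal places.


Step 1: Ve = Isp * g0 = 231.4 * 9.81
Step 2: Ve = 2270.03 m/s

2270.03


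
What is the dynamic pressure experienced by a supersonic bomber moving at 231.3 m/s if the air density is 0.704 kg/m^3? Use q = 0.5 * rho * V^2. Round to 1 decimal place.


Step 1: V^2 = 231.3^2 = 53499.69
Step 2: q = 0.5 * 0.704 * 53499.69
Step 3: q = 18831.9 Pa

18831.9


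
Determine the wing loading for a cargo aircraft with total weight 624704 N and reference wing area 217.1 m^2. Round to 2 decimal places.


Step 1: Wing loading = W / S = 624704 / 217.1
Step 2: Wing loading = 2877.49 N/m^2

2877.49


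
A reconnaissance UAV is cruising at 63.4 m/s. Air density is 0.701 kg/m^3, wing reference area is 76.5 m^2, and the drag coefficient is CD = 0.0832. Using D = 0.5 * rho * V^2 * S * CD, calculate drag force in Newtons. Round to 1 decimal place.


Step 1: Dynamic pressure q = 0.5 * 0.701 * 63.4^2 = 1408.8558 Pa
Step 2: Drag D = q * S * CD = 1408.8558 * 76.5 * 0.0832
Step 3: D = 8967.1 N

8967.1


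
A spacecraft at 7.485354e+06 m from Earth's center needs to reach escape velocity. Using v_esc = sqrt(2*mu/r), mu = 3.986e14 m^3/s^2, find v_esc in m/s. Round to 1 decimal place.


Step 1: 2*mu/r = 2 * 3.986e14 / 7.485354e+06 = 106501309.0897
Step 2: v_esc = sqrt(106501309.0897) = 10319.9 m/s

10319.9


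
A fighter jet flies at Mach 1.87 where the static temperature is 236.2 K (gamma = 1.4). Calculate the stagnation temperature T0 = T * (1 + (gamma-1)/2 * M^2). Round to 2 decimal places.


Step 1: (gamma-1)/2 = 0.2
Step 2: M^2 = 3.4969
Step 3: 1 + 0.2 * 3.4969 = 1.69938
Step 4: T0 = 236.2 * 1.69938 = 401.39 K

401.39


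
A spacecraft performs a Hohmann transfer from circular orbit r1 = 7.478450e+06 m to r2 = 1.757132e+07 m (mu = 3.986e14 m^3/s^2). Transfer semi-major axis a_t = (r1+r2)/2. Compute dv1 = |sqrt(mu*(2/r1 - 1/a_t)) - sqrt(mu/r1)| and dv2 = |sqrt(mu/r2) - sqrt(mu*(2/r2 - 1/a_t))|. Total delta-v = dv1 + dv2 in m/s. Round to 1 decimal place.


Step 1: Transfer semi-major axis a_t = (7.478450e+06 + 1.757132e+07) / 2 = 1.252488e+07 m
Step 2: v1 (circular at r1) = sqrt(mu/r1) = 7300.67 m/s
Step 3: v_t1 = sqrt(mu*(2/r1 - 1/a_t)) = 8647.25 m/s
Step 4: dv1 = |8647.25 - 7300.67| = 1346.58 m/s
Step 5: v2 (circular at r2) = 4762.85 m/s, v_t2 = 3680.32 m/s
Step 6: dv2 = |4762.85 - 3680.32| = 1082.53 m/s
Step 7: Total delta-v = 1346.58 + 1082.53 = 2429.1 m/s

2429.1


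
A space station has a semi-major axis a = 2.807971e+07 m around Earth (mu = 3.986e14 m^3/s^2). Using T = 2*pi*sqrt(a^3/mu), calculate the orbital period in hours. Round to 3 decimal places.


Step 1: a^3 / mu = 2.214001e+22 / 3.986e14 = 5.554444e+07
Step 2: sqrt(5.554444e+07) = 7452.814 s
Step 3: T = 2*pi * 7452.814 = 46827.41 s
Step 4: T in hours = 46827.41 / 3600 = 13.008 hours

13.008


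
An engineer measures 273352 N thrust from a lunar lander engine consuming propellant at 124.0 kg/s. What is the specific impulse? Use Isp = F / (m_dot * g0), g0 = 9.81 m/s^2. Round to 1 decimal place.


Step 1: m_dot * g0 = 124.0 * 9.81 = 1216.44
Step 2: Isp = 273352 / 1216.44 = 224.7 s

224.7


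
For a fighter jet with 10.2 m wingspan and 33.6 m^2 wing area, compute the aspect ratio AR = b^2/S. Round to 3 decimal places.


Step 1: b^2 = 10.2^2 = 104.04
Step 2: AR = 104.04 / 33.6 = 3.096

3.096


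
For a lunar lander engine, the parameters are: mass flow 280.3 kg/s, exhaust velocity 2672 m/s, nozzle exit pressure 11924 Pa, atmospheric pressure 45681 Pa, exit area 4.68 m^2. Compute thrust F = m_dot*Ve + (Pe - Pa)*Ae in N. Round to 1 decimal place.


Step 1: Momentum thrust = m_dot * Ve = 280.3 * 2672 = 748961.6 N
Step 2: Pressure thrust = (Pe - Pa) * Ae = (11924 - 45681) * 4.68 = -157982.76 N
Step 3: Total thrust F = 748961.6 + -157982.76 = 590978.8 N

590978.8


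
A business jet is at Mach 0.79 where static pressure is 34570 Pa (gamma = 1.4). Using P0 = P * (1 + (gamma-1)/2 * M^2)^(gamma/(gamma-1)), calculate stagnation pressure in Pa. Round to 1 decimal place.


Step 1: (gamma-1)/2 * M^2 = 0.2 * 0.6241 = 0.12482
Step 2: 1 + 0.12482 = 1.12482
Step 3: Exponent gamma/(gamma-1) = 3.5
Step 4: P0 = 34570 * 1.12482^3.5 = 52178.3 Pa

52178.3


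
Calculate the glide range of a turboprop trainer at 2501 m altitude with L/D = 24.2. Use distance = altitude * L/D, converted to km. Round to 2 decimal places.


Step 1: Glide distance = altitude * L/D = 2501 * 24.2 = 60524.2 m
Step 2: Convert to km: 60524.2 / 1000 = 60.52 km

60.52


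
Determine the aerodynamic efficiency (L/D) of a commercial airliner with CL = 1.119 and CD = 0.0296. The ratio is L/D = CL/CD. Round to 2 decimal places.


Step 1: L/D = CL / CD = 1.119 / 0.0296
Step 2: L/D = 37.80

37.80


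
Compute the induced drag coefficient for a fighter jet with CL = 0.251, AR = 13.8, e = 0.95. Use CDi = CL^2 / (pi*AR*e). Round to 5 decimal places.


Step 1: CL^2 = 0.251^2 = 0.063001
Step 2: pi * AR * e = 3.14159 * 13.8 * 0.95 = 41.18628
Step 3: CDi = 0.063001 / 41.18628 = 0.00153

0.00153


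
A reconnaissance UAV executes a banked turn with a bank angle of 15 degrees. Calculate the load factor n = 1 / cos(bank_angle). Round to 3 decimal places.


Step 1: Convert 15 degrees to radians = 0.261799
Step 2: cos(15 deg) = 0.965926
Step 3: n = 1 / 0.965926 = 1.035

1.035


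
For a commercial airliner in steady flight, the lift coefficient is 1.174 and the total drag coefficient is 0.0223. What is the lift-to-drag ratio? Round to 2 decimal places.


Step 1: L/D = CL / CD = 1.174 / 0.0223
Step 2: L/D = 52.65

52.65


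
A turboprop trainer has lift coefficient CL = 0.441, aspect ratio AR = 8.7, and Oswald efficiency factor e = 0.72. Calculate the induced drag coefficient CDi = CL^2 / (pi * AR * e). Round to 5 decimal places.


Step 1: CL^2 = 0.441^2 = 0.194481
Step 2: pi * AR * e = 3.14159 * 8.7 * 0.72 = 19.678936
Step 3: CDi = 0.194481 / 19.678936 = 0.00988

0.00988


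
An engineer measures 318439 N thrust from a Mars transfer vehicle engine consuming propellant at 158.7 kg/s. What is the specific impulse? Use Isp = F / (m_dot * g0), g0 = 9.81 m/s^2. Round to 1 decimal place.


Step 1: m_dot * g0 = 158.7 * 9.81 = 1556.85
Step 2: Isp = 318439 / 1556.85 = 204.5 s

204.5


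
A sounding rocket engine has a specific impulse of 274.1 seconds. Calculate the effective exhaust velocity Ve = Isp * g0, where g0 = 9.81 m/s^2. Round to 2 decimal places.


Step 1: Ve = Isp * g0 = 274.1 * 9.81
Step 2: Ve = 2688.92 m/s

2688.92


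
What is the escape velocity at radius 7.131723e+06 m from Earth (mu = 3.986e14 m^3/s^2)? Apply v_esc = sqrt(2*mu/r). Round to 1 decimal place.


Step 1: 2*mu/r = 2 * 3.986e14 / 7.131723e+06 = 111782243.9262
Step 2: v_esc = sqrt(111782243.9262) = 10572.7 m/s

10572.7


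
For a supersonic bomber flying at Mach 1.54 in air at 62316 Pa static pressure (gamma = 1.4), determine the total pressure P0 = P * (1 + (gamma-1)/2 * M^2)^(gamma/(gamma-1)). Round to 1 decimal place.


Step 1: (gamma-1)/2 * M^2 = 0.2 * 2.3716 = 0.47432
Step 2: 1 + 0.47432 = 1.47432
Step 3: Exponent gamma/(gamma-1) = 3.5
Step 4: P0 = 62316 * 1.47432^3.5 = 242477.1 Pa

242477.1


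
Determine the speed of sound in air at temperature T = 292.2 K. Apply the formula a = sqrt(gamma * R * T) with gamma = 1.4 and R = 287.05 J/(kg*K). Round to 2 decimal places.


Step 1: gamma * R * T = 1.4 * 287.05 * 292.2 = 117426.414
Step 2: a = sqrt(117426.414) = 342.68 m/s

342.68


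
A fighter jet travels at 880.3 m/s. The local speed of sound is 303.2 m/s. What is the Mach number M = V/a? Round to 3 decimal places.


Step 1: M = V / a = 880.3 / 303.2
Step 2: M = 2.903

2.903


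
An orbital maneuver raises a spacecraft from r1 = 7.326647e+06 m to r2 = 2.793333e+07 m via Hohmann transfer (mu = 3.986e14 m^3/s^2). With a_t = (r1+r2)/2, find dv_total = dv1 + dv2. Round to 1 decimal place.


Step 1: Transfer semi-major axis a_t = (7.326647e+06 + 2.793333e+07) / 2 = 1.762999e+07 m
Step 2: v1 (circular at r1) = sqrt(mu/r1) = 7375.92 m/s
Step 3: v_t1 = sqrt(mu*(2/r1 - 1/a_t)) = 9284.35 m/s
Step 4: dv1 = |9284.35 - 7375.92| = 1908.43 m/s
Step 5: v2 (circular at r2) = 3777.52 m/s, v_t2 = 2435.2 m/s
Step 6: dv2 = |3777.52 - 2435.2| = 1342.33 m/s
Step 7: Total delta-v = 1908.43 + 1342.33 = 3250.8 m/s

3250.8


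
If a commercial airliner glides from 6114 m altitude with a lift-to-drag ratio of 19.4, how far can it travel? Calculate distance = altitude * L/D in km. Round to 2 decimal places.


Step 1: Glide distance = altitude * L/D = 6114 * 19.4 = 118611.6 m
Step 2: Convert to km: 118611.6 / 1000 = 118.61 km

118.61


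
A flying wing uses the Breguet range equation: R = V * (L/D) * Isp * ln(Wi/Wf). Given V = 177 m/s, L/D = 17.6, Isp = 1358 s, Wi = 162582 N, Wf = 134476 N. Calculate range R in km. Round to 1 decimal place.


Step 1: Coefficient = V * (L/D) * Isp = 177 * 17.6 * 1358 = 4230441.6 m
Step 2: Wi/Wf = 162582 / 134476 = 1.209004
Step 3: ln(1.209004) = 0.189797
Step 4: R = 4230441.6 * 0.189797 = 802924.0 m = 802.9 km

802.9


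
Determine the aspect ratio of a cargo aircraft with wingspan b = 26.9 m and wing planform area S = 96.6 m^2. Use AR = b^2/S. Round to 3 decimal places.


Step 1: b^2 = 26.9^2 = 723.61
Step 2: AR = 723.61 / 96.6 = 7.491

7.491


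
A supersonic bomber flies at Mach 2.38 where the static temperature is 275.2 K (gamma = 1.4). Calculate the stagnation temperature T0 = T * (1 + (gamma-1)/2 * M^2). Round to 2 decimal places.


Step 1: (gamma-1)/2 = 0.2
Step 2: M^2 = 5.6644
Step 3: 1 + 0.2 * 5.6644 = 2.13288
Step 4: T0 = 275.2 * 2.13288 = 586.97 K

586.97


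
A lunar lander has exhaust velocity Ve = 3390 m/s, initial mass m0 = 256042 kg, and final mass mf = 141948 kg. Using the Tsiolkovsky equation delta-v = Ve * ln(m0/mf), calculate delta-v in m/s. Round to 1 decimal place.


Step 1: Mass ratio m0/mf = 256042 / 141948 = 1.803773
Step 2: ln(1.803773) = 0.589881
Step 3: delta-v = 3390 * 0.589881 = 1999.7 m/s

1999.7


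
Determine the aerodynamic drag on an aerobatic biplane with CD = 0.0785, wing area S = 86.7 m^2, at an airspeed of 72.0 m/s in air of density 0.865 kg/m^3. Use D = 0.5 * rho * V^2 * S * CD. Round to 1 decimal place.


Step 1: Dynamic pressure q = 0.5 * 0.865 * 72.0^2 = 2242.08 Pa
Step 2: Drag D = q * S * CD = 2242.08 * 86.7 * 0.0785
Step 3: D = 15259.5 N

15259.5


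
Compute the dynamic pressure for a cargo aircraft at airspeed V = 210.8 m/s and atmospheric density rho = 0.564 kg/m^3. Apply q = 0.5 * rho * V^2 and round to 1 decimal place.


Step 1: V^2 = 210.8^2 = 44436.64
Step 2: q = 0.5 * 0.564 * 44436.64
Step 3: q = 12531.1 Pa

12531.1


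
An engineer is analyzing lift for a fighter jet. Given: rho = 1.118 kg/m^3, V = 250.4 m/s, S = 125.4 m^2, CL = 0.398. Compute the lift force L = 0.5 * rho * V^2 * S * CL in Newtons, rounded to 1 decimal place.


Step 1: Calculate dynamic pressure q = 0.5 * 1.118 * 250.4^2 = 0.5 * 1.118 * 62700.16 = 35049.3894 Pa
Step 2: Multiply by wing area and lift coefficient: L = 35049.3894 * 125.4 * 0.398
Step 3: L = 4395193.4358 * 0.398 = 1749287.0 N

1749287.0


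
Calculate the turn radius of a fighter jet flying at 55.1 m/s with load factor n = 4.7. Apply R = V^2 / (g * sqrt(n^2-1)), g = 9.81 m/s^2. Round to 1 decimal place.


Step 1: V^2 = 55.1^2 = 3036.01
Step 2: n^2 - 1 = 4.7^2 - 1 = 21.09
Step 3: sqrt(21.09) = 4.592385
Step 4: R = 3036.01 / (9.81 * 4.592385) = 67.4 m

67.4


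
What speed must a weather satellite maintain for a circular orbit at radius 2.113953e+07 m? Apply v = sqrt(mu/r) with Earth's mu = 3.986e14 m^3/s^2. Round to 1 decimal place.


Step 1: mu / r = 3.986e14 / 2.113953e+07 = 18855669.9227
Step 2: v = sqrt(18855669.9227) = 4342.3 m/s

4342.3


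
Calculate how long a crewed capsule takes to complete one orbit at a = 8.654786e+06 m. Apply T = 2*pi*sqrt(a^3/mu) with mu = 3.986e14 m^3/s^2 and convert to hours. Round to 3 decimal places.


Step 1: a^3 / mu = 6.482895e+20 / 3.986e14 = 1.626416e+06
Step 2: sqrt(1.626416e+06) = 1275.3103 s
Step 3: T = 2*pi * 1275.3103 = 8013.01 s
Step 4: T in hours = 8013.01 / 3600 = 2.226 hours

2.226


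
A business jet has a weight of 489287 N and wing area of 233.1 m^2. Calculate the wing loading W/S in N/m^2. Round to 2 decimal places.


Step 1: Wing loading = W / S = 489287 / 233.1
Step 2: Wing loading = 2099.04 N/m^2

2099.04


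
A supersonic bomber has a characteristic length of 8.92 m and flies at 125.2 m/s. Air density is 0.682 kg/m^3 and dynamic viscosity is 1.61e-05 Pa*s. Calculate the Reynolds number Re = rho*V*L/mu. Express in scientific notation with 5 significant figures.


Step 1: Numerator = rho * V * L = 0.682 * 125.2 * 8.92 = 761.646688
Step 2: Re = 761.646688 / 1.61e-05
Step 3: Re = 4.7307e+07

4.7307e+07


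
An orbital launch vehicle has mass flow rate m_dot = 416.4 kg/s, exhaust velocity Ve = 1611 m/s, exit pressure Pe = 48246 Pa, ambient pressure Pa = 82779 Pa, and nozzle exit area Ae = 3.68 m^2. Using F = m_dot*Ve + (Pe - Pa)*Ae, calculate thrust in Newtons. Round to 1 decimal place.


Step 1: Momentum thrust = m_dot * Ve = 416.4 * 1611 = 670820.4 N
Step 2: Pressure thrust = (Pe - Pa) * Ae = (48246 - 82779) * 3.68 = -127081.44 N
Step 3: Total thrust F = 670820.4 + -127081.44 = 543739.0 N

543739.0


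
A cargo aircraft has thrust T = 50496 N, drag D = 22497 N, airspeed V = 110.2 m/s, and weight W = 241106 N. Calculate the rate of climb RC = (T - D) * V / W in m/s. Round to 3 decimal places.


Step 1: Excess thrust = T - D = 50496 - 22497 = 27999 N
Step 2: Excess power = 27999 * 110.2 = 3085489.8 W
Step 3: RC = 3085489.8 / 241106 = 12.797 m/s

12.797


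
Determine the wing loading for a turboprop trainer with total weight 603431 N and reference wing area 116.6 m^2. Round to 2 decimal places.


Step 1: Wing loading = W / S = 603431 / 116.6
Step 2: Wing loading = 5175.22 N/m^2

5175.22


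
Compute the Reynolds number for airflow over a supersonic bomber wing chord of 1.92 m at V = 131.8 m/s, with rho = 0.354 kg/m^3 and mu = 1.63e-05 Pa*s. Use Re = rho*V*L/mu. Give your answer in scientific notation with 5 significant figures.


Step 1: Numerator = rho * V * L = 0.354 * 131.8 * 1.92 = 89.581824
Step 2: Re = 89.581824 / 1.63e-05
Step 3: Re = 5.4958e+06

5.4958e+06


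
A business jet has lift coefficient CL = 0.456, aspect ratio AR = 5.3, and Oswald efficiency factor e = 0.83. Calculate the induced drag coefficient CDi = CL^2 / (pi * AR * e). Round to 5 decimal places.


Step 1: CL^2 = 0.456^2 = 0.207936
Step 2: pi * AR * e = 3.14159 * 5.3 * 0.83 = 13.819866
Step 3: CDi = 0.207936 / 13.819866 = 0.01505

0.01505


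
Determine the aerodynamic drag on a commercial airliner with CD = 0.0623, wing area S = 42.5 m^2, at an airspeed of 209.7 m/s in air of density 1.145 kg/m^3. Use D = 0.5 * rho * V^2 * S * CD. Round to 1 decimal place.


Step 1: Dynamic pressure q = 0.5 * 1.145 * 209.7^2 = 25175.1665 Pa
Step 2: Drag D = q * S * CD = 25175.1665 * 42.5 * 0.0623
Step 3: D = 66657.5 N

66657.5


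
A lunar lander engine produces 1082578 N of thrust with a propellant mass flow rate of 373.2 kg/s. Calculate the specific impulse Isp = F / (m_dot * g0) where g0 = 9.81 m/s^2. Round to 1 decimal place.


Step 1: m_dot * g0 = 373.2 * 9.81 = 3661.09
Step 2: Isp = 1082578 / 3661.09 = 295.7 s

295.7


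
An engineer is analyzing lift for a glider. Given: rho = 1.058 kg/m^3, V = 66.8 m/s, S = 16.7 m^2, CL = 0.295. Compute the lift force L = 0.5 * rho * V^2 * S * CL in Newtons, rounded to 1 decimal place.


Step 1: Calculate dynamic pressure q = 0.5 * 1.058 * 66.8^2 = 0.5 * 1.058 * 4462.24 = 2360.525 Pa
Step 2: Multiply by wing area and lift coefficient: L = 2360.525 * 16.7 * 0.295
Step 3: L = 39420.7668 * 0.295 = 11629.1 N

11629.1


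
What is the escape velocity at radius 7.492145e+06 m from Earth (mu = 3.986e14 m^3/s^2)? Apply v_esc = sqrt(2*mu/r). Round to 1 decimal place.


Step 1: 2*mu/r = 2 * 3.986e14 / 7.492145e+06 = 106404774.6006
Step 2: v_esc = sqrt(106404774.6006) = 10315.3 m/s

10315.3


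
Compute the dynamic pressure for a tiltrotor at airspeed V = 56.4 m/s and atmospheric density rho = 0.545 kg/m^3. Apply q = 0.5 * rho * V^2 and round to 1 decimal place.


Step 1: V^2 = 56.4^2 = 3180.96
Step 2: q = 0.5 * 0.545 * 3180.96
Step 3: q = 866.8 Pa

866.8


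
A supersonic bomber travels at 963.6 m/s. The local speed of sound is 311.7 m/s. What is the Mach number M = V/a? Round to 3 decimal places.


Step 1: M = V / a = 963.6 / 311.7
Step 2: M = 3.091

3.091


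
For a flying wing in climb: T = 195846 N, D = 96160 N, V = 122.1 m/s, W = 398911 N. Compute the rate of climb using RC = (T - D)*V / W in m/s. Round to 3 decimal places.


Step 1: Excess thrust = T - D = 195846 - 96160 = 99686 N
Step 2: Excess power = 99686 * 122.1 = 12171660.6 W
Step 3: RC = 12171660.6 / 398911 = 30.512 m/s

30.512
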